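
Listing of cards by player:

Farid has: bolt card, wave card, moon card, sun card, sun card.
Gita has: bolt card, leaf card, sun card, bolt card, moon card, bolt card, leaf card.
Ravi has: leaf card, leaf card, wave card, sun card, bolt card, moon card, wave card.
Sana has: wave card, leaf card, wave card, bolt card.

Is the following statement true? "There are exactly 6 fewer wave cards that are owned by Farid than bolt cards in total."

False

|wave cards owned by Farid| = 1.
|bolt cards| = 6.
The claim requires 6 − 1 (= 5) to equal 6, which does not hold.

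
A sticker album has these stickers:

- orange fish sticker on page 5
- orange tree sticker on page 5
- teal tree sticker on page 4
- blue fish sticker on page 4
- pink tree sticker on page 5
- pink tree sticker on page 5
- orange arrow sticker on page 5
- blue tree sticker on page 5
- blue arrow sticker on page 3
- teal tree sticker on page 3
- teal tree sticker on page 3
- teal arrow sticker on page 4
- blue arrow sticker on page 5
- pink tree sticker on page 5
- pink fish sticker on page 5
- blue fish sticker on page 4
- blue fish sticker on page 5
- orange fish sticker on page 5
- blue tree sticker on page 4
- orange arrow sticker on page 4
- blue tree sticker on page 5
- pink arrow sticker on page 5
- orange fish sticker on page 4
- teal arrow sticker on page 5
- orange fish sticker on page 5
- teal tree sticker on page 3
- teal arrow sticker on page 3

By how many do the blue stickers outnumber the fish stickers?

blue stickers: 8.
fish stickers: 8.
8 − 8 = 0.

0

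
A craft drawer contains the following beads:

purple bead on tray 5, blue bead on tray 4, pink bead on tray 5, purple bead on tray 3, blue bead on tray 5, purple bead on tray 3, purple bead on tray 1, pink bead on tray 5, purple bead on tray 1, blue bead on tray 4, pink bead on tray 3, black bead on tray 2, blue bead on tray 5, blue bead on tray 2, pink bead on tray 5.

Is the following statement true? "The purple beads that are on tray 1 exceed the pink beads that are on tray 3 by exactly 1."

True

There are 2 purple beads on tray 1.
There is 1 pink bead on tray 3.
The claim requires 2 − 1 (= 1) to equal 1, which holds.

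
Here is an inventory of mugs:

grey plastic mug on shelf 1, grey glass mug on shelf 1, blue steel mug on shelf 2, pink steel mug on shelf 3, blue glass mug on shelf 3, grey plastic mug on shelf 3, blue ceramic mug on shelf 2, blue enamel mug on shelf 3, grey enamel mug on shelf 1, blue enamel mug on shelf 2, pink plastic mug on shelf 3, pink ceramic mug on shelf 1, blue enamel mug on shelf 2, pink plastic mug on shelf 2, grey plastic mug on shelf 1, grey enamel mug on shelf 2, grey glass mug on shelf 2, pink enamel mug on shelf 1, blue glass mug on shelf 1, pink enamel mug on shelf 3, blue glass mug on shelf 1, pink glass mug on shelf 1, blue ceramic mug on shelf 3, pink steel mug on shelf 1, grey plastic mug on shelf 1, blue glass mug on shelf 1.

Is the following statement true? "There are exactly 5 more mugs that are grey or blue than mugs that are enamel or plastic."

|mugs that are grey or blue| = 18.
|mugs that are enamel or plastic| = 13.
The claim requires 18 − 13 (= 5) to equal 5, which holds.

True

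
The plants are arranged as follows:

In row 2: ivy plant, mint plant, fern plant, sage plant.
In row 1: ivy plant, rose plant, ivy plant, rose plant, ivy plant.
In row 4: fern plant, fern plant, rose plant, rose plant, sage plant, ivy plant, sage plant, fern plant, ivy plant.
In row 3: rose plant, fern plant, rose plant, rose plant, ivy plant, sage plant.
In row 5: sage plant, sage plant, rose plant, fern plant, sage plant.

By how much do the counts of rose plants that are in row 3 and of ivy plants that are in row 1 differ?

rose plants in row 3: 3. ivy plants in row 1: 3.
|3 − 3| = 3 − 3 = 0.

0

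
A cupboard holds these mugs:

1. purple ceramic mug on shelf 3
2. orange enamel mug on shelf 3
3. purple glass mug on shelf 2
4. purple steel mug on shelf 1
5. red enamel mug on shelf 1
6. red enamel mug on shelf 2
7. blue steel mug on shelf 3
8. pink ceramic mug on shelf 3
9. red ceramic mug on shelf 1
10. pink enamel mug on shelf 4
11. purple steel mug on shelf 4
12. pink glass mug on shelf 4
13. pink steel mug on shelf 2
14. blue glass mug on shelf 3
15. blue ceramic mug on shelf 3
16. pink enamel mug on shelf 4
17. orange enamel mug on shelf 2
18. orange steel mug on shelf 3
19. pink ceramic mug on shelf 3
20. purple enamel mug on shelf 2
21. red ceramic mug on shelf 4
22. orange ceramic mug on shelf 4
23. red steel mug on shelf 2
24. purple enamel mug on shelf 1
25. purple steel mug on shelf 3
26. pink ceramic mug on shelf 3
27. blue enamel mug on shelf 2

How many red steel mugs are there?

1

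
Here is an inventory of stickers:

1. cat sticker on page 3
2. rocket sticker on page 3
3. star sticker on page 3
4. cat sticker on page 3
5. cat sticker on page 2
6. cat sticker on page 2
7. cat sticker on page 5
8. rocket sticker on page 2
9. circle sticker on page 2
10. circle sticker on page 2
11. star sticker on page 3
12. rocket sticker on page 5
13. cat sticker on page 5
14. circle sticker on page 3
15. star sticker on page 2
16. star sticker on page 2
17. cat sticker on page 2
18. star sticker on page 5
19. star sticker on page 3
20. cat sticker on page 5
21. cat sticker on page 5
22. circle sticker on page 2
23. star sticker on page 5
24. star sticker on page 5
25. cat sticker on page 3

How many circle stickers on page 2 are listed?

3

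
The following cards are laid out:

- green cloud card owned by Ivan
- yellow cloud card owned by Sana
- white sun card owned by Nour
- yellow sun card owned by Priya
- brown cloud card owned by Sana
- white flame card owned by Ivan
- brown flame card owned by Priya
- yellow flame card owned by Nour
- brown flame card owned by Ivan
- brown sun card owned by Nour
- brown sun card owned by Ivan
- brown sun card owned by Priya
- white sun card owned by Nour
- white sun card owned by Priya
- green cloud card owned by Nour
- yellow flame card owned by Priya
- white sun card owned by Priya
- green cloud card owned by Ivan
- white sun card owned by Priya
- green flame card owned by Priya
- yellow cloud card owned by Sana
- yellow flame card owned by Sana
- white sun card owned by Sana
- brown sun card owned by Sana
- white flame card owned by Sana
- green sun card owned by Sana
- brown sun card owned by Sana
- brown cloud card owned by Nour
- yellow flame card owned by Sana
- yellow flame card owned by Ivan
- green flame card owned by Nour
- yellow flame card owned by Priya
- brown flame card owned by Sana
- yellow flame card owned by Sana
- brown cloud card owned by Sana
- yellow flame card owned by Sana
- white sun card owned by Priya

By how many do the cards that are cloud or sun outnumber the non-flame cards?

0

cards that are cloud or sun: 22.
non-flame cards: 22.
22 − 22 = 0.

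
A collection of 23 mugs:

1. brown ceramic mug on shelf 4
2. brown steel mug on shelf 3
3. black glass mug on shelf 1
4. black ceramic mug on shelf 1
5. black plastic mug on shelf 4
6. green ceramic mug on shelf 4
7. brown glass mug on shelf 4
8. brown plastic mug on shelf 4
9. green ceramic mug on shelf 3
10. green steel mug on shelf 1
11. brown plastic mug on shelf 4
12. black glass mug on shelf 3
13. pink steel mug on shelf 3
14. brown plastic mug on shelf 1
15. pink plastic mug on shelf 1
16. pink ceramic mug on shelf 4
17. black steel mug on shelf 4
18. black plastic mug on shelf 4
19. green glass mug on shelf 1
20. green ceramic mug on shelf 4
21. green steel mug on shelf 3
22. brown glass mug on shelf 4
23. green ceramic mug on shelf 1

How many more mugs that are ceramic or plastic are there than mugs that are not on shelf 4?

1

mugs that are ceramic or plastic: 13.
mugs that are not on shelf 4: 12.
13 − 12 = 1.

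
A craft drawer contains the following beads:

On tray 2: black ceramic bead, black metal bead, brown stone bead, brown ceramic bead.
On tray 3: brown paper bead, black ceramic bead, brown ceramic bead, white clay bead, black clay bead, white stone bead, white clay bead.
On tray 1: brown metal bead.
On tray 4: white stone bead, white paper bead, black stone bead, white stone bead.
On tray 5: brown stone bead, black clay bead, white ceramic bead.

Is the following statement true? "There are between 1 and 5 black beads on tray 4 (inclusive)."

black beads on tray 4: 1.
The claim requires 1 ≤ 1 ≤ 5, which holds.

True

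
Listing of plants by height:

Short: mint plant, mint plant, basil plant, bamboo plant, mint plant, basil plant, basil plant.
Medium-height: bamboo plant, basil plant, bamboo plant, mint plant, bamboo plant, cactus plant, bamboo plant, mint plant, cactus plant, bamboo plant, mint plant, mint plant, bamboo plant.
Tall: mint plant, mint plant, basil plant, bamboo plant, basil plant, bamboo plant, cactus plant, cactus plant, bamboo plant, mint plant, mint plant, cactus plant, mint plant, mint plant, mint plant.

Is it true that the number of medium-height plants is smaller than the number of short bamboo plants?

False

|medium-height plants| = 13.
|short bamboo plants| = 1.
The claim requires 13 < 1, which does not hold.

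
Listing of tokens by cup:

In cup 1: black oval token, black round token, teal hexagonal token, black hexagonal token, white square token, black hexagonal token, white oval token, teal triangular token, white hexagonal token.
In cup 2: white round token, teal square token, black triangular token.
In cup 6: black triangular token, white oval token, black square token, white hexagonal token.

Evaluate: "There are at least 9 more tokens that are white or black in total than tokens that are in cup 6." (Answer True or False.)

True

There are 13 tokens that are white or black.
There are 4 tokens in cup 6.
The claim requires 13 − 4 = 9 ≥ 9, which holds.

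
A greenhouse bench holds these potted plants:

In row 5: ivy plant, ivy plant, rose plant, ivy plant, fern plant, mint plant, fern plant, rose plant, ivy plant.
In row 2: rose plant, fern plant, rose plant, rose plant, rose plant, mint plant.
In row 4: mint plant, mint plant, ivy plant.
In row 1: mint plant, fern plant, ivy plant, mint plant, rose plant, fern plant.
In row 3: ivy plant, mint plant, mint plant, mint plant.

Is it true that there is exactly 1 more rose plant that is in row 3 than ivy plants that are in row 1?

False

|rose plants in row 3| = 0.
|ivy plants in row 1| = 1.
The claim requires 0 − 1 (= -1) to equal 1, which does not hold.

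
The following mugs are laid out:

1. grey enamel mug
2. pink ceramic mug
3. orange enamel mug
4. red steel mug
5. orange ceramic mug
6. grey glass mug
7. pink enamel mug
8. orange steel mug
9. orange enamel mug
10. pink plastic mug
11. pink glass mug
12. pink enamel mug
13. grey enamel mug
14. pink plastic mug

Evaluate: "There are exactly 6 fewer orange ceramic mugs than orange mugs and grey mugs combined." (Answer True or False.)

orange ceramic mugs: 1.
orange mugs: 4; grey mugs: 3; combined: 4 + 3 = 7.
The claim requires 7 − 1 (= 6) to equal 6, which holds.

True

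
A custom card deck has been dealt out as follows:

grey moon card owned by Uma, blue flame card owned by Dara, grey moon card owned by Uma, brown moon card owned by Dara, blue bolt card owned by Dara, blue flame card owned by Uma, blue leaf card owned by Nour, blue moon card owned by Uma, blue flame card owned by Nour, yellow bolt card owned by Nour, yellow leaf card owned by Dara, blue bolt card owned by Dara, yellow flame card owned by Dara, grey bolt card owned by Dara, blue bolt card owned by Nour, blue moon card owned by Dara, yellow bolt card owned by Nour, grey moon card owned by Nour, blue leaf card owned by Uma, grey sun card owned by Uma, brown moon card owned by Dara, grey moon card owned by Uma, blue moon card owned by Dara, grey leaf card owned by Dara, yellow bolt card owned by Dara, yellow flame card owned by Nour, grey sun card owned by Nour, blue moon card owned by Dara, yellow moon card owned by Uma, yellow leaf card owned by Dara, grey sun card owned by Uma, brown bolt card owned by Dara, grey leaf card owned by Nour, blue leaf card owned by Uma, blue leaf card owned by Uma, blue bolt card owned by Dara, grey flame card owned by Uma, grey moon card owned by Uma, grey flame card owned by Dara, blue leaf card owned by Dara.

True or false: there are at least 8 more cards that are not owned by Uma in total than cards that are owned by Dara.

True

cards that are not owned by Uma: 27.
cards owned by Dara: 18.
The claim requires 27 − 18 = 9 ≥ 8, which holds.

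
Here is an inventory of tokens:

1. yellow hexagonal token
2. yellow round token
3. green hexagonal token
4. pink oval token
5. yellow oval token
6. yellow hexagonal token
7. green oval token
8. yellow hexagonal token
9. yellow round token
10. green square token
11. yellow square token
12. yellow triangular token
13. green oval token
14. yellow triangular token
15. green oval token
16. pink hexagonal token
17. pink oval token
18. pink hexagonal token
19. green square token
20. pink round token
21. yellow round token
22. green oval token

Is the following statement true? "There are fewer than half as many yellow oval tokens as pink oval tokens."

There is 1 yellow oval token.
There are 2 pink oval tokens.
The claim requires 2 × 1 = 2 < 2, which does not hold.

False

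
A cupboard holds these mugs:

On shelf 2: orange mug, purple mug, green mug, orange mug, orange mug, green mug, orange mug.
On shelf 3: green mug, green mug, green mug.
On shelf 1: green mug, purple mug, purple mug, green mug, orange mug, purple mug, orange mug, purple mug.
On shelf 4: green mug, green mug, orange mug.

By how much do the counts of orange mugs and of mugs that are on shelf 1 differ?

orange mugs: 7. mugs on shelf 1: 8.
|7 − 8| = 8 − 7 = 1.

1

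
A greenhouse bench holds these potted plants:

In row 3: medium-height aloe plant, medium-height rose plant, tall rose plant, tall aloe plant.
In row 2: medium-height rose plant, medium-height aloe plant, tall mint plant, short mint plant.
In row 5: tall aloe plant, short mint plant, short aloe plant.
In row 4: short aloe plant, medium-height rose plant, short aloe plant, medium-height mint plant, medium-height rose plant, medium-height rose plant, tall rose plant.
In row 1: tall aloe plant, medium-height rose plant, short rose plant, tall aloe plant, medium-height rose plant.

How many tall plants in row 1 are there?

2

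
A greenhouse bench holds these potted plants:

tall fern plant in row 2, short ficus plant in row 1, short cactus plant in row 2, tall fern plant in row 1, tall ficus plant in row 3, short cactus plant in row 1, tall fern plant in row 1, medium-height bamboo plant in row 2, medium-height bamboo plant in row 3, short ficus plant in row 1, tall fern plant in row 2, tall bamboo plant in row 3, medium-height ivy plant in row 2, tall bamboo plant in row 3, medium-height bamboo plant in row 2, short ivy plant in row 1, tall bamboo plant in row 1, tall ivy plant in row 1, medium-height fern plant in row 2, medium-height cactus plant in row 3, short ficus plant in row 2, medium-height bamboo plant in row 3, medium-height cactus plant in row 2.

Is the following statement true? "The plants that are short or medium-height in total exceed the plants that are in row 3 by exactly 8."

|plants that are short or medium-height| = 14.
|plants in row 3| = 6.
The claim requires 14 − 6 (= 8) to equal 8, which holds.

True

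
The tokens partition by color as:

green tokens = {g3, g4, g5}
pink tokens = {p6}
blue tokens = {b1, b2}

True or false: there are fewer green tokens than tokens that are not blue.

True

|green tokens| = 3.
|tokens that are not blue| = 4.
The claim requires 3 < 4, which holds.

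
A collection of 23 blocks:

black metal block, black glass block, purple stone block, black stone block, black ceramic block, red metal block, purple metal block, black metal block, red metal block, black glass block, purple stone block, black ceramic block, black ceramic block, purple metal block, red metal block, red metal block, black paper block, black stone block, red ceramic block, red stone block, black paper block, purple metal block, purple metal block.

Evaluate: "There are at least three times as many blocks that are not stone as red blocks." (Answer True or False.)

|blocks that are not stone| = 18.
|red blocks| = 6.
The claim requires 18 ≥ 3 × 6 = 18, which holds.

True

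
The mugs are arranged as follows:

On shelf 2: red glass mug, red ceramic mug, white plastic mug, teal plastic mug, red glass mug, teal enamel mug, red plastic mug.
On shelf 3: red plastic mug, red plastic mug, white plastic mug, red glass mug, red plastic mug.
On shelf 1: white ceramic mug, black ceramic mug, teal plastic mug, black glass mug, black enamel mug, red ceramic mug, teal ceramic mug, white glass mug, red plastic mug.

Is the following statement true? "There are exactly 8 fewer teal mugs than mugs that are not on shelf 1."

True

teal mugs: 4.
mugs that are not on shelf 1: 12.
The claim requires 12 − 4 (= 8) to equal 8, which holds.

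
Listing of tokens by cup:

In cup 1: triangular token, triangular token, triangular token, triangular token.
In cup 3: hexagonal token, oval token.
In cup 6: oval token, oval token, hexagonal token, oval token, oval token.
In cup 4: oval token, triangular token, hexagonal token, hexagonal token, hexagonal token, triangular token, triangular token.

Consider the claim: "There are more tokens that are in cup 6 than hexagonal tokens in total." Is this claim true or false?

|tokens in cup 6| = 5.
|hexagonal tokens| = 5.
The claim requires 5 > 5, which does not hold.

False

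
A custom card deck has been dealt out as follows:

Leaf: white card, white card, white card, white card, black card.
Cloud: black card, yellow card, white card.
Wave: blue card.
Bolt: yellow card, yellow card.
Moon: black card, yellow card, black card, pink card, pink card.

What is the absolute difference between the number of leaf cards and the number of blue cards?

leaf cards: 5. blue cards: 1.
|5 − 1| = 5 − 1 = 4.

4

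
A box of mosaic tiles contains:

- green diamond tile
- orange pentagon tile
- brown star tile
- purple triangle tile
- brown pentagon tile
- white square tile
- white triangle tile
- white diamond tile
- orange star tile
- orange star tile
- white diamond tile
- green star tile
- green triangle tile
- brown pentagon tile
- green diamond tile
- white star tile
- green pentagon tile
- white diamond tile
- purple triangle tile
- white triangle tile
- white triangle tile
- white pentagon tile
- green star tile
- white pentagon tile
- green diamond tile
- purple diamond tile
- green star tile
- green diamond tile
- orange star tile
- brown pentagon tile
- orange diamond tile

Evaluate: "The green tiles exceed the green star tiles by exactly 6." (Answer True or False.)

There are 9 green tiles.
There are 3 green star tiles.
The claim requires 9 − 3 (= 6) to equal 6, which holds.

True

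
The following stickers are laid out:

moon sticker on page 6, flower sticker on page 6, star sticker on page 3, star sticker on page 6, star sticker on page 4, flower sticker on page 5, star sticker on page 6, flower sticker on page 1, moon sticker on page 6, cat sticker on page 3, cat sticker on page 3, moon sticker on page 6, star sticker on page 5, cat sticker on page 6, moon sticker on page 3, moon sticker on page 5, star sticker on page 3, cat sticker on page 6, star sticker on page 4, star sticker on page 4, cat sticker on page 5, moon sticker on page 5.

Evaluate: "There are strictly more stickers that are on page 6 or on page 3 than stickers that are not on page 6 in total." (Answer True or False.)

False

There are 13 stickers on page 6 or on page 3.
There are 14 stickers that are not on page 6.
The claim requires 13 > 14, which does not hold.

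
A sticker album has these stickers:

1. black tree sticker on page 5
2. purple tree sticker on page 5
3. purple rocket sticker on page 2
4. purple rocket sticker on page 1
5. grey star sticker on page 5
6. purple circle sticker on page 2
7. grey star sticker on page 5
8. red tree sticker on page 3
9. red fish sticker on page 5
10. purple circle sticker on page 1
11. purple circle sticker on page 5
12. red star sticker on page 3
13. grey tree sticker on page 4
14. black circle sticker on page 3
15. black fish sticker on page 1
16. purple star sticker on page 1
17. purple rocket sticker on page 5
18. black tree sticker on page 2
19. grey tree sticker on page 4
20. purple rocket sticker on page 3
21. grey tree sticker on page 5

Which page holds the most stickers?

page 5

Counts by page: page 5→8, page 3→4, page 1→4, page 2→3, page 4→2.
The maximum is 8, held uniquely by page 5.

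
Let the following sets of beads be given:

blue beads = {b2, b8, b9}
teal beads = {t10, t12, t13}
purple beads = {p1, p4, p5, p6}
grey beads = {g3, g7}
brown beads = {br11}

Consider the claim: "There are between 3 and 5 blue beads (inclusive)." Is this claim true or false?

There are 3 blue beads.
The claim requires 3 ≤ 3 ≤ 5, which holds.

True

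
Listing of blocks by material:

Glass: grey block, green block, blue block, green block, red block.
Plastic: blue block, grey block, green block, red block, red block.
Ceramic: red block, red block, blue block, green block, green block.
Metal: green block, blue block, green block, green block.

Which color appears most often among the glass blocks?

Counts by color (restricted to glass blocks): green 2, red 1, grey 1, blue 1.
The maximum is 2, held uniquely by green.

green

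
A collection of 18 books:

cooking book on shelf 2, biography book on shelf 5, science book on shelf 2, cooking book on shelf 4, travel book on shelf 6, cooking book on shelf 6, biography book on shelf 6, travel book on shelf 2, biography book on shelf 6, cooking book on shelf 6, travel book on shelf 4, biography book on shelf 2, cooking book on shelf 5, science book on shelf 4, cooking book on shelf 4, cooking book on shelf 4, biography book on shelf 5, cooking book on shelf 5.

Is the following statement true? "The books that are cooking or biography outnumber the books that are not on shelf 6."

False

books that are cooking or biography: 13.
books that are not on shelf 6: 13.
The claim requires 13 > 13, which does not hold.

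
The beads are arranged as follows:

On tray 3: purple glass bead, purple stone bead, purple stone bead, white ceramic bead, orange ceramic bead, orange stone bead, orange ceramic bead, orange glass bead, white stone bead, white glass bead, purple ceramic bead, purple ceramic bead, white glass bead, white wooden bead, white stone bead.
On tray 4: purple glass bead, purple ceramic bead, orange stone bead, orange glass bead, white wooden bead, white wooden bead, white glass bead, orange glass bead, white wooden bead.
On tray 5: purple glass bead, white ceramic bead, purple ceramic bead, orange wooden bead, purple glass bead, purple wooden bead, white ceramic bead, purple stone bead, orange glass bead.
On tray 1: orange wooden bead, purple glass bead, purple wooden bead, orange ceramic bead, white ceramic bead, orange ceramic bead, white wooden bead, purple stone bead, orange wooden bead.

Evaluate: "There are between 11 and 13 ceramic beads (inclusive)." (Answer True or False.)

True

ceramic beads: 12.
The claim requires 11 ≤ 12 ≤ 13, which holds.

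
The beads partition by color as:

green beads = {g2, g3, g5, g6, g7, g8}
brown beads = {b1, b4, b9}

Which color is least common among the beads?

Counts by color: green 6, brown 3.
The minimum is 3, held uniquely by brown.

brown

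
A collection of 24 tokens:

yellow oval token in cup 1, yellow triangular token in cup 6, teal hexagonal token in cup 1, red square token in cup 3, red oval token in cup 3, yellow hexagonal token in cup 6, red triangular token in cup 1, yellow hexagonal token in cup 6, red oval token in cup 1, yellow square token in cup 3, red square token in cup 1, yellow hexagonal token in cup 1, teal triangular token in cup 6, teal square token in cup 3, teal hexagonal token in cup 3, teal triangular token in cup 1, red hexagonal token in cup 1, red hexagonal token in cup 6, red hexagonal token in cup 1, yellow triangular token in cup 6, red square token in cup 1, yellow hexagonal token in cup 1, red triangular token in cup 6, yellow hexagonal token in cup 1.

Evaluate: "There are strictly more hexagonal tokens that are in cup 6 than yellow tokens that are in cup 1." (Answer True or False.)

False

There are 3 hexagonal tokens in cup 6.
There are 4 yellow tokens in cup 1.
The claim requires 3 > 4, which does not hold.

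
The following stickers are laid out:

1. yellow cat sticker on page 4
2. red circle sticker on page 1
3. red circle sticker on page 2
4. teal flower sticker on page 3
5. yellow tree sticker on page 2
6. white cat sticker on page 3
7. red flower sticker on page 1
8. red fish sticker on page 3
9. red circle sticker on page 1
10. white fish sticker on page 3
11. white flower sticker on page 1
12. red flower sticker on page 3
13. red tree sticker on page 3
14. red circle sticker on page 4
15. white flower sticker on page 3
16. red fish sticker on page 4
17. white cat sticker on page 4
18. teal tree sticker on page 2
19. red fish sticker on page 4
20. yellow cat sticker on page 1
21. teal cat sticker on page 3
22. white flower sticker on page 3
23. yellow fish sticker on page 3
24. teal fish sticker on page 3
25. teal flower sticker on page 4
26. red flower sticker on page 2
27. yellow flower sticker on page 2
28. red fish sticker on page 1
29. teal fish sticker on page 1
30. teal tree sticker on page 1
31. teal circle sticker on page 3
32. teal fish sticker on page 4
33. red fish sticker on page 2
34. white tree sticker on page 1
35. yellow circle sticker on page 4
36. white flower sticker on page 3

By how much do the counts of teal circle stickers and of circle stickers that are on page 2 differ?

teal circle stickers: 1. circle stickers on page 2: 1.
|1 − 1| = 1 − 1 = 0.

0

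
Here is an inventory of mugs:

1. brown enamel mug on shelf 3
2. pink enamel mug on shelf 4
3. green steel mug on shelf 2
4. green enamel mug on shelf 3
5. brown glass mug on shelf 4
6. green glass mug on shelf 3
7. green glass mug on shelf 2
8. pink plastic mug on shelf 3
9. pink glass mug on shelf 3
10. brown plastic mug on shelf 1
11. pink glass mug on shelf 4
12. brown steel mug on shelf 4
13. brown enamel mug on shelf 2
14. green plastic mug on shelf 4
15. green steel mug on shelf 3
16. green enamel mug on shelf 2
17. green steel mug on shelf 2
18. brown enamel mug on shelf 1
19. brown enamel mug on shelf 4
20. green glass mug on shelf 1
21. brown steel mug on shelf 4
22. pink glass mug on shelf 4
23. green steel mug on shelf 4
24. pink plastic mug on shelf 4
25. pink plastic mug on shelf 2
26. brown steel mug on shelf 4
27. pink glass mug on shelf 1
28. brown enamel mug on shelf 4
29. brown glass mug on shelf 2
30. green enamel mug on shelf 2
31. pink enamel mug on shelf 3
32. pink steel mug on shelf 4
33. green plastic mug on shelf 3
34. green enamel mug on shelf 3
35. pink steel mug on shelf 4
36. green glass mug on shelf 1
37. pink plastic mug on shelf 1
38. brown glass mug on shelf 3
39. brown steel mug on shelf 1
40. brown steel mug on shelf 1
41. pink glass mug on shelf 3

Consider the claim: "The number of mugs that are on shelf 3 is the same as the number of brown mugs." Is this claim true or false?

|mugs on shelf 3| = 11.
|brown mugs| = 14.
The claim requires 11 = 14, which does not hold.

False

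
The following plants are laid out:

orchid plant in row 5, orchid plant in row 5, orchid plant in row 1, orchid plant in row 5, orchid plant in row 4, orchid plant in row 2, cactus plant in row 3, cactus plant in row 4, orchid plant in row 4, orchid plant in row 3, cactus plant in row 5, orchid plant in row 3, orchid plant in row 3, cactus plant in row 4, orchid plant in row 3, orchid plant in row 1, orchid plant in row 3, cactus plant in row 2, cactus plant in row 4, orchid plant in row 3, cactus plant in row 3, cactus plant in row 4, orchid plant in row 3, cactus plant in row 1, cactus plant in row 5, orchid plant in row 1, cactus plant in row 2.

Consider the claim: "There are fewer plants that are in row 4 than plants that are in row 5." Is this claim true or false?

False

There are 6 plants in row 4.
There are 5 plants in row 5.
The claim requires 6 < 5, which does not hold.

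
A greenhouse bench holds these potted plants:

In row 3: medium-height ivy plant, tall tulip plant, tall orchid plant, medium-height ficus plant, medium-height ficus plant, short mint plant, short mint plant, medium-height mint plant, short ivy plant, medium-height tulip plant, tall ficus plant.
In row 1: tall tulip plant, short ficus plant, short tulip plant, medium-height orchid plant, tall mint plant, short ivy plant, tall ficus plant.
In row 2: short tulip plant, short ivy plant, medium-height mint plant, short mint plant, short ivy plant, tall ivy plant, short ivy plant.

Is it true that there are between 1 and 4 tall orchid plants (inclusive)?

True

tall orchid plants: 1.
The claim requires 1 ≤ 1 ≤ 4, which holds.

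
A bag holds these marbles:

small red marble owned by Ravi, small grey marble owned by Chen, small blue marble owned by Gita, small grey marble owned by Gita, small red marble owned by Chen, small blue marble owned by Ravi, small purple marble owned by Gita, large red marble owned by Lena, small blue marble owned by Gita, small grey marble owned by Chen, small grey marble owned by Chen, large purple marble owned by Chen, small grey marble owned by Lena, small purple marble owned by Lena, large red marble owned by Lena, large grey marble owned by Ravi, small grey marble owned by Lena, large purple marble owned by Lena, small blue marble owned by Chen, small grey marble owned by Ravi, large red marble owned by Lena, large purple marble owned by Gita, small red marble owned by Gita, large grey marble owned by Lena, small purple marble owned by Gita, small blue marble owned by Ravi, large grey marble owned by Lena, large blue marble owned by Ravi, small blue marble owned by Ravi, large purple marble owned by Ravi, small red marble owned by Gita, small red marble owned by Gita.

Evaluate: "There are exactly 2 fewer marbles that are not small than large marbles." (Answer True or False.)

There are 11 marbles that are not small.
There are 11 large marbles.
The claim requires 11 − 11 (= 0) to equal 2, which does not hold.

False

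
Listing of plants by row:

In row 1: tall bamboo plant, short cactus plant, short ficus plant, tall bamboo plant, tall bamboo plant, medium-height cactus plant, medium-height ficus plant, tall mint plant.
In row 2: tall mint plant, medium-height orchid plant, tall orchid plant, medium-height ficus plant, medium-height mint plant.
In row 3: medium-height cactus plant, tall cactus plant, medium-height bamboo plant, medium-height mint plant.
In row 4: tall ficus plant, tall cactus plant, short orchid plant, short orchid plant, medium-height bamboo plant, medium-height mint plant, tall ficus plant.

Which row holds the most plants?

Counts by row: row 1→8, row 4→7, row 2→5, row 3→4.
The maximum is 8, held uniquely by row 1.

row 1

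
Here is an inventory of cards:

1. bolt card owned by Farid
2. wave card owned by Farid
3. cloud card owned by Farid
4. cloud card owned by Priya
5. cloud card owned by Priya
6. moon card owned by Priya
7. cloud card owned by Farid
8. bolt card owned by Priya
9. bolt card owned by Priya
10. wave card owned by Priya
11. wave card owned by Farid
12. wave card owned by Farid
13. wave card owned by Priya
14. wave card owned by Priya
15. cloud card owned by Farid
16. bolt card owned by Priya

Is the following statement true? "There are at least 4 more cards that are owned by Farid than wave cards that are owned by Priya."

True

cards owned by Farid: 7.
wave cards owned by Priya: 3.
The claim requires 7 − 3 = 4 ≥ 4, which holds.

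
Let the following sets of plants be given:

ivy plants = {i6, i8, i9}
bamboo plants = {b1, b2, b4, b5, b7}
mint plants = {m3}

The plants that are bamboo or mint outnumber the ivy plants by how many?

3

plants that are bamboo or mint: 6.
ivy plants: 3.
6 − 3 = 3.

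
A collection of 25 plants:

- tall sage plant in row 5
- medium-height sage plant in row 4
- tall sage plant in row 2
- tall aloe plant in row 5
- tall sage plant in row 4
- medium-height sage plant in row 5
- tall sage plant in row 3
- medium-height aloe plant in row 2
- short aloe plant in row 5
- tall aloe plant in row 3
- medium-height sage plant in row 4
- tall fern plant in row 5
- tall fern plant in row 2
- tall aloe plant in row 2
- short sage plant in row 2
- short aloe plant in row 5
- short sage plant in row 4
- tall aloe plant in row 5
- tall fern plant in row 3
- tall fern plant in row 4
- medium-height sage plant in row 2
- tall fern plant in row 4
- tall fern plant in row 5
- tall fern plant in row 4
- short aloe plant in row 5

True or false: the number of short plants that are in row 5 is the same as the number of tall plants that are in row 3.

There are 3 short plants in row 5.
There are 3 tall plants in row 3.
The claim requires 3 = 3, which holds.

True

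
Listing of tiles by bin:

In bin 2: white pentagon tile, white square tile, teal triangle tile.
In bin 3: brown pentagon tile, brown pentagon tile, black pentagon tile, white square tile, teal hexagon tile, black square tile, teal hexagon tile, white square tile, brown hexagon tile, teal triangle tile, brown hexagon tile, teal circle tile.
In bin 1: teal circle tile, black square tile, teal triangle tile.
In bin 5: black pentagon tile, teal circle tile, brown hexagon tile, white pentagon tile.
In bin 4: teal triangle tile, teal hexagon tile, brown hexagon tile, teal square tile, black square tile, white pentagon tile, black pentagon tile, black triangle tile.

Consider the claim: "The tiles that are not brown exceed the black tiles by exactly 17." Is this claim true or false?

There are 24 tiles that are not brown.
There are 7 black tiles.
The claim requires 24 − 7 (= 17) to equal 17, which holds.

True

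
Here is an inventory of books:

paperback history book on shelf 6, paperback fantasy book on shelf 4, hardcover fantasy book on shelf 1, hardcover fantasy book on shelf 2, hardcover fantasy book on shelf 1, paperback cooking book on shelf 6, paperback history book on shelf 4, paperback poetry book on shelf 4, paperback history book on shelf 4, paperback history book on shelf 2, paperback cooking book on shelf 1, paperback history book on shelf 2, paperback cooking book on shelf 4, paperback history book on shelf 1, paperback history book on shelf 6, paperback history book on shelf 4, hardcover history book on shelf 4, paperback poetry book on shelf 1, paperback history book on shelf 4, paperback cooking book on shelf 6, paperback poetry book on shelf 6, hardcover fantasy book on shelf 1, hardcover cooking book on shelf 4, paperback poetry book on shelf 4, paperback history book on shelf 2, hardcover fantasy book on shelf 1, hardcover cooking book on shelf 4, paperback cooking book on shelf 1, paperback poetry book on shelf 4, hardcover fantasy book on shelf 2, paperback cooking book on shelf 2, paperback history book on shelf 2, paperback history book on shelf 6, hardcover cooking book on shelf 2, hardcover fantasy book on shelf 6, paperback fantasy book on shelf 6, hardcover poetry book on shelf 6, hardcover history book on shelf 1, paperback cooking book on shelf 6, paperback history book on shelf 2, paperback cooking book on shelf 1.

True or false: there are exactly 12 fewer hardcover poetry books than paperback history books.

|hardcover poetry books| = 1.
|paperback history books| = 13.
The claim requires 13 − 1 (= 12) to equal 12, which holds.

True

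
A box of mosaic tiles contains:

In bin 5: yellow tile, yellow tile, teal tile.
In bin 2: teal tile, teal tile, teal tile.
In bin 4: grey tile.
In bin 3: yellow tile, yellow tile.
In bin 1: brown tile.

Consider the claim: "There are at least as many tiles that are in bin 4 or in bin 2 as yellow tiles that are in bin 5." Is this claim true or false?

tiles in bin 4 or in bin 2: 4.
yellow tiles in bin 5: 2.
The claim requires 4 ≥ 2, which holds.

True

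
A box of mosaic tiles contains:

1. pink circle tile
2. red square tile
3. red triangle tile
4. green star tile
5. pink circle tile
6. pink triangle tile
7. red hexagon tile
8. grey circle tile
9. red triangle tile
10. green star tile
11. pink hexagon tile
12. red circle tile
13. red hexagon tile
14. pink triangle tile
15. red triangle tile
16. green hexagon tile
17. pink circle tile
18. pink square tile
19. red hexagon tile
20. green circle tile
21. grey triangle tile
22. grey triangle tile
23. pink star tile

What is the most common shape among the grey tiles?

triangle

Counts by shape (restricted to grey tiles): triangle 2, circle 1.
The maximum is 2, held uniquely by triangle.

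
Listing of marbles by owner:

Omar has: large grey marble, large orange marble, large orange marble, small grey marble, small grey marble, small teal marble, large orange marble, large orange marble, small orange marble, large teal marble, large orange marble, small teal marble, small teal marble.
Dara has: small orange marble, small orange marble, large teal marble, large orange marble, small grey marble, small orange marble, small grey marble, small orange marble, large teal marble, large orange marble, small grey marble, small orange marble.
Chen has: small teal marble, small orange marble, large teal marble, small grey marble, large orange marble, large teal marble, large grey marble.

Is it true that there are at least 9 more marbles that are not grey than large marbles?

|marbles that are not grey| = 24.
|large marbles| = 15.
The claim requires 24 − 15 = 9 ≥ 9, which holds.

True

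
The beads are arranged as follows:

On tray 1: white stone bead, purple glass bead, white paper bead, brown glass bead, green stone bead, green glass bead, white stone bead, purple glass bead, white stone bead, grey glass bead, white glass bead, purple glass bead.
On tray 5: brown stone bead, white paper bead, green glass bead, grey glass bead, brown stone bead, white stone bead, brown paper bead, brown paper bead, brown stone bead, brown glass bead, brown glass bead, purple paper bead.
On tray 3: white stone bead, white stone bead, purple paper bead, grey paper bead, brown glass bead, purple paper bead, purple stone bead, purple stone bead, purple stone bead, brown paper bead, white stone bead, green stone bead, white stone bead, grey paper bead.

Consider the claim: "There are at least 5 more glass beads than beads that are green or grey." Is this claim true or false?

glass beads: 12.
beads that are green or grey: 8.
The claim requires 12 − 8 = 4 ≥ 5, which does not hold.

False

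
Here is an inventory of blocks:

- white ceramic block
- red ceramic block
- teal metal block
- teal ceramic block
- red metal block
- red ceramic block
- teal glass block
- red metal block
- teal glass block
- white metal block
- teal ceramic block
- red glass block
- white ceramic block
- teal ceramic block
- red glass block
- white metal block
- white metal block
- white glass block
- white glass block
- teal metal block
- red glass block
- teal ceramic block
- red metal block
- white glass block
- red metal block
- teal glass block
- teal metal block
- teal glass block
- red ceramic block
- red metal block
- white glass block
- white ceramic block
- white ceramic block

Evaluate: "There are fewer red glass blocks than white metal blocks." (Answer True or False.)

red glass blocks: 3.
white metal blocks: 3.
The claim requires 3 < 3, which does not hold.

False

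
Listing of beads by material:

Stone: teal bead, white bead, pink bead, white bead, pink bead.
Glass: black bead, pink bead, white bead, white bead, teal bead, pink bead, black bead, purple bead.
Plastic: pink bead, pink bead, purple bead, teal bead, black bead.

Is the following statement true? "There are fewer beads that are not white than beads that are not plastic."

There are 14 beads that are not white.
There are 13 beads that are not plastic.
The claim requires 14 < 13, which does not hold.

False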